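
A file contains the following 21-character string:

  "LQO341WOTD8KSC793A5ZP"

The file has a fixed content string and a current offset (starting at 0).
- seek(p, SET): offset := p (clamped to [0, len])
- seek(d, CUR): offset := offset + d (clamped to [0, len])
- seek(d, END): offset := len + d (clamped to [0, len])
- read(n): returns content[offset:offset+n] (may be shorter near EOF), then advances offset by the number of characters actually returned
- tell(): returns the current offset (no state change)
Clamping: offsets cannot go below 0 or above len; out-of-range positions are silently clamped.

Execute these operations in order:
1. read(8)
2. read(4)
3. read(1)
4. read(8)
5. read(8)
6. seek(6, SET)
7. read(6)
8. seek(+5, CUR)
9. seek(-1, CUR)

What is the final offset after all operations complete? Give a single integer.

After 1 (read(8)): returned 'LQO341WO', offset=8
After 2 (read(4)): returned 'TD8K', offset=12
After 3 (read(1)): returned 'S', offset=13
After 4 (read(8)): returned 'C793A5ZP', offset=21
After 5 (read(8)): returned '', offset=21
After 6 (seek(6, SET)): offset=6
After 7 (read(6)): returned 'WOTD8K', offset=12
After 8 (seek(+5, CUR)): offset=17
After 9 (seek(-1, CUR)): offset=16

Answer: 16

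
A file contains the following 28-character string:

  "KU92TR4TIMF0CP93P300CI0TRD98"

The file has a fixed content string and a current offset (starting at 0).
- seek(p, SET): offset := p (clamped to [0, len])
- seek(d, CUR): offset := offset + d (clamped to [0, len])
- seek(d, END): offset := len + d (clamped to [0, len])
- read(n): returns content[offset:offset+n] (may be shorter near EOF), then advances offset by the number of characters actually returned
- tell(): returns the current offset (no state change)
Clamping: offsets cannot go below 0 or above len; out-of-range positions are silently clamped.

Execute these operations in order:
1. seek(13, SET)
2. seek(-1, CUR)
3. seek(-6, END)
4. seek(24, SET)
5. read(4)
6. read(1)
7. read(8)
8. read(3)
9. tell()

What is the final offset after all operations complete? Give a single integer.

After 1 (seek(13, SET)): offset=13
After 2 (seek(-1, CUR)): offset=12
After 3 (seek(-6, END)): offset=22
After 4 (seek(24, SET)): offset=24
After 5 (read(4)): returned 'RD98', offset=28
After 6 (read(1)): returned '', offset=28
After 7 (read(8)): returned '', offset=28
After 8 (read(3)): returned '', offset=28
After 9 (tell()): offset=28

Answer: 28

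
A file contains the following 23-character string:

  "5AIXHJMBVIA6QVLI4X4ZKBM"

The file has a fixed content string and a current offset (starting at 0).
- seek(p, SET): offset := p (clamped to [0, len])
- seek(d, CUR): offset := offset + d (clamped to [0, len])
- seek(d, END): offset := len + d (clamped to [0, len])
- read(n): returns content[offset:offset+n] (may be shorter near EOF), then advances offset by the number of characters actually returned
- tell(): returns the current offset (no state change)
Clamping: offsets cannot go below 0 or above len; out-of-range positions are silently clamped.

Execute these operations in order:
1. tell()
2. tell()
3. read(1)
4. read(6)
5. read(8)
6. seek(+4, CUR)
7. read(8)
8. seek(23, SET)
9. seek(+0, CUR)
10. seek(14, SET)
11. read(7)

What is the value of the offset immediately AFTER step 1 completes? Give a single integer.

Answer: 0

Derivation:
After 1 (tell()): offset=0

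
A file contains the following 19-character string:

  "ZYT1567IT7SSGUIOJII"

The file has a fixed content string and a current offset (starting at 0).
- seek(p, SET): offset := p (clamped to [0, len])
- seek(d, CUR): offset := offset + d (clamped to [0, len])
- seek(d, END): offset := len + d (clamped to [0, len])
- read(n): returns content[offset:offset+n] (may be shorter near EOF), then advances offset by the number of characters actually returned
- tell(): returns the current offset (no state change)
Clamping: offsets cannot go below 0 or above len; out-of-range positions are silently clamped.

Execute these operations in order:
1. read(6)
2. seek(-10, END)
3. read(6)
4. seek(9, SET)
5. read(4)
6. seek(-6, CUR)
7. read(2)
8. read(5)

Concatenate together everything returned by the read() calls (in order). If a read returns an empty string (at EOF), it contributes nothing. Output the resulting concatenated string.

After 1 (read(6)): returned 'ZYT156', offset=6
After 2 (seek(-10, END)): offset=9
After 3 (read(6)): returned '7SSGUI', offset=15
After 4 (seek(9, SET)): offset=9
After 5 (read(4)): returned '7SSG', offset=13
After 6 (seek(-6, CUR)): offset=7
After 7 (read(2)): returned 'IT', offset=9
After 8 (read(5)): returned '7SSGU', offset=14

Answer: ZYT1567SSGUI7SSGIT7SSGU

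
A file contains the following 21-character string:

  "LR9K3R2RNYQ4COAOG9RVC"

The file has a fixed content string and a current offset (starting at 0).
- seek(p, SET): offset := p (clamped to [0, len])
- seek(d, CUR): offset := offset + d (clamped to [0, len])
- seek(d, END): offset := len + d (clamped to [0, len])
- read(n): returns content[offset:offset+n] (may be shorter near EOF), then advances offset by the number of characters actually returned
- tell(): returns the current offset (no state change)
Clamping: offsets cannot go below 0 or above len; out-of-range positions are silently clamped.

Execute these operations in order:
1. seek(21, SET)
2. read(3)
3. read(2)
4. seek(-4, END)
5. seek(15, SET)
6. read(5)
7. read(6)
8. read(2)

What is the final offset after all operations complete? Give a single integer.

After 1 (seek(21, SET)): offset=21
After 2 (read(3)): returned '', offset=21
After 3 (read(2)): returned '', offset=21
After 4 (seek(-4, END)): offset=17
After 5 (seek(15, SET)): offset=15
After 6 (read(5)): returned 'OG9RV', offset=20
After 7 (read(6)): returned 'C', offset=21
After 8 (read(2)): returned '', offset=21

Answer: 21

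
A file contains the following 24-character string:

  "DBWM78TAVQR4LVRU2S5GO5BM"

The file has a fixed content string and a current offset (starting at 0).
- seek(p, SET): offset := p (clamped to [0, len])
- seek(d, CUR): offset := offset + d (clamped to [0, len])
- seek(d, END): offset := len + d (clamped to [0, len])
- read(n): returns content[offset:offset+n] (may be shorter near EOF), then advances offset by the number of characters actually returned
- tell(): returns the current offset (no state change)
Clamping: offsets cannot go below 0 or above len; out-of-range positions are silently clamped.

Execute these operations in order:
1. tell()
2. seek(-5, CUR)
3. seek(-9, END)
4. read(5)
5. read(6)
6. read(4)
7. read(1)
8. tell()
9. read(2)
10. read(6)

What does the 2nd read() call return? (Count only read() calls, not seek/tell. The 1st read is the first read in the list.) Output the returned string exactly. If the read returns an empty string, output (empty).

After 1 (tell()): offset=0
After 2 (seek(-5, CUR)): offset=0
After 3 (seek(-9, END)): offset=15
After 4 (read(5)): returned 'U2S5G', offset=20
After 5 (read(6)): returned 'O5BM', offset=24
After 6 (read(4)): returned '', offset=24
After 7 (read(1)): returned '', offset=24
After 8 (tell()): offset=24
After 9 (read(2)): returned '', offset=24
After 10 (read(6)): returned '', offset=24

Answer: O5BM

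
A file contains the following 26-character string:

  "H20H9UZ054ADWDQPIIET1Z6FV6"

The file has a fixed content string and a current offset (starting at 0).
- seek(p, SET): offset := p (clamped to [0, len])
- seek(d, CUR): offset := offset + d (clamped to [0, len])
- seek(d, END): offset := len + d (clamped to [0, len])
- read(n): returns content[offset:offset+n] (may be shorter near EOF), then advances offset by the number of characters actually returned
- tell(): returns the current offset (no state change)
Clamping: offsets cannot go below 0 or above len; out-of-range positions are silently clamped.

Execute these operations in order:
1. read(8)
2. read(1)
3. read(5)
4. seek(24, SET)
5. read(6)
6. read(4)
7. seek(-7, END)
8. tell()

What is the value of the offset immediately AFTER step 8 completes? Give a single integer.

Answer: 19

Derivation:
After 1 (read(8)): returned 'H20H9UZ0', offset=8
After 2 (read(1)): returned '5', offset=9
After 3 (read(5)): returned '4ADWD', offset=14
After 4 (seek(24, SET)): offset=24
After 5 (read(6)): returned 'V6', offset=26
After 6 (read(4)): returned '', offset=26
After 7 (seek(-7, END)): offset=19
After 8 (tell()): offset=19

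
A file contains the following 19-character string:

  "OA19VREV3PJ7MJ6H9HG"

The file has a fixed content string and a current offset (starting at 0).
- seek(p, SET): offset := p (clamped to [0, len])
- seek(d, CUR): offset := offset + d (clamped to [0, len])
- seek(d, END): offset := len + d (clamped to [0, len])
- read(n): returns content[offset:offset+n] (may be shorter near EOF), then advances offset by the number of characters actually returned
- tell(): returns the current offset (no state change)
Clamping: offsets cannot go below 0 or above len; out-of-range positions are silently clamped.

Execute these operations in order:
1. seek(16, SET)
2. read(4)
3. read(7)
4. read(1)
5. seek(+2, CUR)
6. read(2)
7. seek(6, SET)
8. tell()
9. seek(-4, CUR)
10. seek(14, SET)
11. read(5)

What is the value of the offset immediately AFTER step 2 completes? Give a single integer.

Answer: 19

Derivation:
After 1 (seek(16, SET)): offset=16
After 2 (read(4)): returned '9HG', offset=19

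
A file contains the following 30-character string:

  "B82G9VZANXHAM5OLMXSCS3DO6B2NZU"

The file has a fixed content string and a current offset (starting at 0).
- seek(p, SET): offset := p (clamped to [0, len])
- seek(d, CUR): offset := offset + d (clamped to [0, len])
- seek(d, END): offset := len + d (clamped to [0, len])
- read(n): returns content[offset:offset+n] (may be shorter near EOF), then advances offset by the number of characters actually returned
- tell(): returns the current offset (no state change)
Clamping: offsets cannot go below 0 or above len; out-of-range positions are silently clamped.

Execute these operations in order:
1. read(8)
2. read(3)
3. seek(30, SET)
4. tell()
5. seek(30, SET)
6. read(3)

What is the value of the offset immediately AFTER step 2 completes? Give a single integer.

After 1 (read(8)): returned 'B82G9VZA', offset=8
After 2 (read(3)): returned 'NXH', offset=11

Answer: 11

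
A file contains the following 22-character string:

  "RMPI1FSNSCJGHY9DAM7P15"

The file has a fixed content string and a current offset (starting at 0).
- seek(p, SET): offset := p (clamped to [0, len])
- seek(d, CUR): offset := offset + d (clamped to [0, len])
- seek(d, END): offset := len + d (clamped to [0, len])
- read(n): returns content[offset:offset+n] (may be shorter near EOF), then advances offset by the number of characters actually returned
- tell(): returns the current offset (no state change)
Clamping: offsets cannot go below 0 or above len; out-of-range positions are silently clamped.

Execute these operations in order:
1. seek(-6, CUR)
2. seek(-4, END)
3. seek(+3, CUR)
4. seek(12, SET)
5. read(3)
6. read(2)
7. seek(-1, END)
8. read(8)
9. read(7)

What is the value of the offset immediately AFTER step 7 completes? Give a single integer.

Answer: 21

Derivation:
After 1 (seek(-6, CUR)): offset=0
After 2 (seek(-4, END)): offset=18
After 3 (seek(+3, CUR)): offset=21
After 4 (seek(12, SET)): offset=12
After 5 (read(3)): returned 'HY9', offset=15
After 6 (read(2)): returned 'DA', offset=17
After 7 (seek(-1, END)): offset=21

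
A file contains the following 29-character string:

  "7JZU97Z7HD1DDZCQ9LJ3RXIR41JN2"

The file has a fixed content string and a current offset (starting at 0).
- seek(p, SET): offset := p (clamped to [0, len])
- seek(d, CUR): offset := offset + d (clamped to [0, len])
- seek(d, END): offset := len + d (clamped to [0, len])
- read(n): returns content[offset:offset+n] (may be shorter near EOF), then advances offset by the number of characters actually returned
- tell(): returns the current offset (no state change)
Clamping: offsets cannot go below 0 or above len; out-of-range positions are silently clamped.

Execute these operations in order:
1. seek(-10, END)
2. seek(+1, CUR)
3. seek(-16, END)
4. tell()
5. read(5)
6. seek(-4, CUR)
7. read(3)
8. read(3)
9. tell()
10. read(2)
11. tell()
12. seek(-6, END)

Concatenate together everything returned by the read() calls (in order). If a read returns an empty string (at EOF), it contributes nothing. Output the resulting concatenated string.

After 1 (seek(-10, END)): offset=19
After 2 (seek(+1, CUR)): offset=20
After 3 (seek(-16, END)): offset=13
After 4 (tell()): offset=13
After 5 (read(5)): returned 'ZCQ9L', offset=18
After 6 (seek(-4, CUR)): offset=14
After 7 (read(3)): returned 'CQ9', offset=17
After 8 (read(3)): returned 'LJ3', offset=20
After 9 (tell()): offset=20
After 10 (read(2)): returned 'RX', offset=22
After 11 (tell()): offset=22
After 12 (seek(-6, END)): offset=23

Answer: ZCQ9LCQ9LJ3RX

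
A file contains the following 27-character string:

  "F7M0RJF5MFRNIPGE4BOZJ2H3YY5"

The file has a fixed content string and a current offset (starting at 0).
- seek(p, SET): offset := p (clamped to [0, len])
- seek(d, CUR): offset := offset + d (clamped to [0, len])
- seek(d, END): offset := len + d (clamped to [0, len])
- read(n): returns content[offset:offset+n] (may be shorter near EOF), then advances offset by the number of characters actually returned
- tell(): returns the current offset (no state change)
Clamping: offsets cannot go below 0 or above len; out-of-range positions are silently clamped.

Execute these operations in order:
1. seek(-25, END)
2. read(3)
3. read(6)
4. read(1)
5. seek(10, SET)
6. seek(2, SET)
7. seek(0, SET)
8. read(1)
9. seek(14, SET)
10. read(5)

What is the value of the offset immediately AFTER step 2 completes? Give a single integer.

After 1 (seek(-25, END)): offset=2
After 2 (read(3)): returned 'M0R', offset=5

Answer: 5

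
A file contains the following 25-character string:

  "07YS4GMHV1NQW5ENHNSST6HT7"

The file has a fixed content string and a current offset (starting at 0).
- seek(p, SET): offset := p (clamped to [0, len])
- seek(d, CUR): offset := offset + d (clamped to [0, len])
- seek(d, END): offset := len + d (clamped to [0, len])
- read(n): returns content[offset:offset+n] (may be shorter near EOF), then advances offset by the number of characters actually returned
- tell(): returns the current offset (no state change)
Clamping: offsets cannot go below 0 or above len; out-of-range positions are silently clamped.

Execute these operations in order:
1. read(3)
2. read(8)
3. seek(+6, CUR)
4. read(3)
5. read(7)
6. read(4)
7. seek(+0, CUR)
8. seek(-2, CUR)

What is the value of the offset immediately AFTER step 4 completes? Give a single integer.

After 1 (read(3)): returned '07Y', offset=3
After 2 (read(8)): returned 'S4GMHV1N', offset=11
After 3 (seek(+6, CUR)): offset=17
After 4 (read(3)): returned 'NSS', offset=20

Answer: 20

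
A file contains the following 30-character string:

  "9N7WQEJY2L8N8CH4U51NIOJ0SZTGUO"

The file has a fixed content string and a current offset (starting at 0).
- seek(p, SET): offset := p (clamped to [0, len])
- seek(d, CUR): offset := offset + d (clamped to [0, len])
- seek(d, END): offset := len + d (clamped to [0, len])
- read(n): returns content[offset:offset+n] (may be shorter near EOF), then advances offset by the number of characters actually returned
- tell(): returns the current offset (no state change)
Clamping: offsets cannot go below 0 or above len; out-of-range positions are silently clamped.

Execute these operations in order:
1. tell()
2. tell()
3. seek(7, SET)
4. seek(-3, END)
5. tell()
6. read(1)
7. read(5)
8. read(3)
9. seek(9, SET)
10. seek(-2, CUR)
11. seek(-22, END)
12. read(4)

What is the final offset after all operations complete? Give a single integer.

Answer: 12

Derivation:
After 1 (tell()): offset=0
After 2 (tell()): offset=0
After 3 (seek(7, SET)): offset=7
After 4 (seek(-3, END)): offset=27
After 5 (tell()): offset=27
After 6 (read(1)): returned 'G', offset=28
After 7 (read(5)): returned 'UO', offset=30
After 8 (read(3)): returned '', offset=30
After 9 (seek(9, SET)): offset=9
After 10 (seek(-2, CUR)): offset=7
After 11 (seek(-22, END)): offset=8
After 12 (read(4)): returned '2L8N', offset=12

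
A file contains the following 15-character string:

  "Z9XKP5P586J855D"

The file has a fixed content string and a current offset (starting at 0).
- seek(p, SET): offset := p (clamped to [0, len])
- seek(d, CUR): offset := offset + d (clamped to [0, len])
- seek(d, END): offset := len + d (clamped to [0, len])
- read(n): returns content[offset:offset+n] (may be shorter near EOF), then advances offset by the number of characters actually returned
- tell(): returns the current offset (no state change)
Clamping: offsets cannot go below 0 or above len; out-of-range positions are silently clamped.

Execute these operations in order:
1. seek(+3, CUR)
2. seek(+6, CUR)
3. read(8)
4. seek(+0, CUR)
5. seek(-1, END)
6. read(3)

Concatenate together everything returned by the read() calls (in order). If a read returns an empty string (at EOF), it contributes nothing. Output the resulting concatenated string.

After 1 (seek(+3, CUR)): offset=3
After 2 (seek(+6, CUR)): offset=9
After 3 (read(8)): returned '6J855D', offset=15
After 4 (seek(+0, CUR)): offset=15
After 5 (seek(-1, END)): offset=14
After 6 (read(3)): returned 'D', offset=15

Answer: 6J855DD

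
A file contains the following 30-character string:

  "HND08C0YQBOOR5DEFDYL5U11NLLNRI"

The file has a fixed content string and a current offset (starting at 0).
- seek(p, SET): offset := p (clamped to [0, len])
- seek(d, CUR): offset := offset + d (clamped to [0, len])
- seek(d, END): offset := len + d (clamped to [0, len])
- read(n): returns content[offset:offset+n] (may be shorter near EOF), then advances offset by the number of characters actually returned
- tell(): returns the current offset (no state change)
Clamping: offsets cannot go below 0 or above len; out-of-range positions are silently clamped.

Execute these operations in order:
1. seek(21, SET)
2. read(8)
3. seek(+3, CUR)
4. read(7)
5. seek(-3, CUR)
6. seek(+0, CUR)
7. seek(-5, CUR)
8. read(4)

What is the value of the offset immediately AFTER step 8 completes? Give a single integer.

Answer: 26

Derivation:
After 1 (seek(21, SET)): offset=21
After 2 (read(8)): returned 'U11NLLNR', offset=29
After 3 (seek(+3, CUR)): offset=30
After 4 (read(7)): returned '', offset=30
After 5 (seek(-3, CUR)): offset=27
After 6 (seek(+0, CUR)): offset=27
After 7 (seek(-5, CUR)): offset=22
After 8 (read(4)): returned '11NL', offset=26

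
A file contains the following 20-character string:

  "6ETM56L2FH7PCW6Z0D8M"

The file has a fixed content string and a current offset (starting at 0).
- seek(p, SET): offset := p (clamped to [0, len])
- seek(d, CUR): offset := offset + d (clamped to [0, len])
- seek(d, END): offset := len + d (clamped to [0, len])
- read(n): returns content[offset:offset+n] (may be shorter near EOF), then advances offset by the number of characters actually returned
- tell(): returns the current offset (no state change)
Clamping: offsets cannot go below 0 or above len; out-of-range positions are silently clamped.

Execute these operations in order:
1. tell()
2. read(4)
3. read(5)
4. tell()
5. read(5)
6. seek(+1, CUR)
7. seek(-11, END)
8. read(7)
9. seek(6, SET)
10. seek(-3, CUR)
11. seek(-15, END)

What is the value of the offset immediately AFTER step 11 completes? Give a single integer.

After 1 (tell()): offset=0
After 2 (read(4)): returned '6ETM', offset=4
After 3 (read(5)): returned '56L2F', offset=9
After 4 (tell()): offset=9
After 5 (read(5)): returned 'H7PCW', offset=14
After 6 (seek(+1, CUR)): offset=15
After 7 (seek(-11, END)): offset=9
After 8 (read(7)): returned 'H7PCW6Z', offset=16
After 9 (seek(6, SET)): offset=6
After 10 (seek(-3, CUR)): offset=3
After 11 (seek(-15, END)): offset=5

Answer: 5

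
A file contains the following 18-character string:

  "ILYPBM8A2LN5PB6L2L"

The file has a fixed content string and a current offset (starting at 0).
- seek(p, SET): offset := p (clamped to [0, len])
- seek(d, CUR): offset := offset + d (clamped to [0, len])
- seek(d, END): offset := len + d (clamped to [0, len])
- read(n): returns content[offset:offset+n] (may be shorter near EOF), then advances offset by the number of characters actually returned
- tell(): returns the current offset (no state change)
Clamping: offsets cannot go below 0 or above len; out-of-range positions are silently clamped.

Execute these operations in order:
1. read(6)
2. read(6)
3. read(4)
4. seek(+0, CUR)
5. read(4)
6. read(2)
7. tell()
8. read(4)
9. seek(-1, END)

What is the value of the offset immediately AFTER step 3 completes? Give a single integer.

Answer: 16

Derivation:
After 1 (read(6)): returned 'ILYPBM', offset=6
After 2 (read(6)): returned '8A2LN5', offset=12
After 3 (read(4)): returned 'PB6L', offset=16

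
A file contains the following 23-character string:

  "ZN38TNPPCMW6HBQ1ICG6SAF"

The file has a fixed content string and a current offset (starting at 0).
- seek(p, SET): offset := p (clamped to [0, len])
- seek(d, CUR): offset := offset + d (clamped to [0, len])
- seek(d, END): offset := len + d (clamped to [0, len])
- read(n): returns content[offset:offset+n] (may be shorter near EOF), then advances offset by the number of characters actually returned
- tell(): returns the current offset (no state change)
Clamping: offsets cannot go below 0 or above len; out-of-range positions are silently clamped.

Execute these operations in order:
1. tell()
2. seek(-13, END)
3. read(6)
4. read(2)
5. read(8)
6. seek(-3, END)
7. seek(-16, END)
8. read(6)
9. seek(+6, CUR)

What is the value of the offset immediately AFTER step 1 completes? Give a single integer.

After 1 (tell()): offset=0

Answer: 0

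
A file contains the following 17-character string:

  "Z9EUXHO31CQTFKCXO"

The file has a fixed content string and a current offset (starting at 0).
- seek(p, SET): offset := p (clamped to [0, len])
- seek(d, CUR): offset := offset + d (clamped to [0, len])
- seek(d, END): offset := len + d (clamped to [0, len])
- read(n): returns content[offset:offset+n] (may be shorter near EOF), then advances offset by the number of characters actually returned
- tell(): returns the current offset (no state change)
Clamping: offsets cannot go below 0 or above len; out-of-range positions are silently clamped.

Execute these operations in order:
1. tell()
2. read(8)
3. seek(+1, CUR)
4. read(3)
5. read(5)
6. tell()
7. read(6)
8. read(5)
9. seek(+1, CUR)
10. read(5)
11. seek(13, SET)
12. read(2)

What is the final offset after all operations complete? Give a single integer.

Answer: 15

Derivation:
After 1 (tell()): offset=0
After 2 (read(8)): returned 'Z9EUXHO3', offset=8
After 3 (seek(+1, CUR)): offset=9
After 4 (read(3)): returned 'CQT', offset=12
After 5 (read(5)): returned 'FKCXO', offset=17
After 6 (tell()): offset=17
After 7 (read(6)): returned '', offset=17
After 8 (read(5)): returned '', offset=17
After 9 (seek(+1, CUR)): offset=17
After 10 (read(5)): returned '', offset=17
After 11 (seek(13, SET)): offset=13
After 12 (read(2)): returned 'KC', offset=15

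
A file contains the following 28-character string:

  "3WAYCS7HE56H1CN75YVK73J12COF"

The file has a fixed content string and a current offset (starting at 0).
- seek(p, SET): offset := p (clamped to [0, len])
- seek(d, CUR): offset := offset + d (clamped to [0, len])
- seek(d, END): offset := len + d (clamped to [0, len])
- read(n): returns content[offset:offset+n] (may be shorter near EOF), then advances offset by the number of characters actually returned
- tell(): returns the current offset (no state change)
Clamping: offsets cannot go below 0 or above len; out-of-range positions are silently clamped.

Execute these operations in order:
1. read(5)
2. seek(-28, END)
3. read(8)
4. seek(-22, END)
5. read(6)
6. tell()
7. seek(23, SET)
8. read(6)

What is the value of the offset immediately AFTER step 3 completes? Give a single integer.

Answer: 8

Derivation:
After 1 (read(5)): returned '3WAYC', offset=5
After 2 (seek(-28, END)): offset=0
After 3 (read(8)): returned '3WAYCS7H', offset=8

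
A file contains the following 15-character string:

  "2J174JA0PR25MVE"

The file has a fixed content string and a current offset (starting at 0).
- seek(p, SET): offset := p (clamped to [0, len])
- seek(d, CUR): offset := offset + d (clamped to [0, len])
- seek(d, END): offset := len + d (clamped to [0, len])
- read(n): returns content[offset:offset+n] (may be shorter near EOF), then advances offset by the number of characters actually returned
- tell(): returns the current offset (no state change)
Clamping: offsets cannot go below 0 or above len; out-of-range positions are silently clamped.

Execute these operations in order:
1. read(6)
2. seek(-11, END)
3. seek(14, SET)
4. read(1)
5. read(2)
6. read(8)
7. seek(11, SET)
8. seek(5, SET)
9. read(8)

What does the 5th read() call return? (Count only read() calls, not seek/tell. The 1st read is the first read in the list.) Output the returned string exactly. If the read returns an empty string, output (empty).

Answer: JA0PR25M

Derivation:
After 1 (read(6)): returned '2J174J', offset=6
After 2 (seek(-11, END)): offset=4
After 3 (seek(14, SET)): offset=14
After 4 (read(1)): returned 'E', offset=15
After 5 (read(2)): returned '', offset=15
After 6 (read(8)): returned '', offset=15
After 7 (seek(11, SET)): offset=11
After 8 (seek(5, SET)): offset=5
After 9 (read(8)): returned 'JA0PR25M', offset=13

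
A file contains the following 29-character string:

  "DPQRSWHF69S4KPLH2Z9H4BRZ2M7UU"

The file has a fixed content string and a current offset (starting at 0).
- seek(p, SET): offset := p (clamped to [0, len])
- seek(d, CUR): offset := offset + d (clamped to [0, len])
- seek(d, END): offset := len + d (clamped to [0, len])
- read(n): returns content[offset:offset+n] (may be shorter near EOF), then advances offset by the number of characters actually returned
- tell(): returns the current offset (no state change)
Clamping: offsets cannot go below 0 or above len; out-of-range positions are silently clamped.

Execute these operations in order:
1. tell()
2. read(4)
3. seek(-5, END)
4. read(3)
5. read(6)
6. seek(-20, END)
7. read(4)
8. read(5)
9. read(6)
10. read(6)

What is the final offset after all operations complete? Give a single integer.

Answer: 29

Derivation:
After 1 (tell()): offset=0
After 2 (read(4)): returned 'DPQR', offset=4
After 3 (seek(-5, END)): offset=24
After 4 (read(3)): returned '2M7', offset=27
After 5 (read(6)): returned 'UU', offset=29
After 6 (seek(-20, END)): offset=9
After 7 (read(4)): returned '9S4K', offset=13
After 8 (read(5)): returned 'PLH2Z', offset=18
After 9 (read(6)): returned '9H4BRZ', offset=24
After 10 (read(6)): returned '2M7UU', offset=29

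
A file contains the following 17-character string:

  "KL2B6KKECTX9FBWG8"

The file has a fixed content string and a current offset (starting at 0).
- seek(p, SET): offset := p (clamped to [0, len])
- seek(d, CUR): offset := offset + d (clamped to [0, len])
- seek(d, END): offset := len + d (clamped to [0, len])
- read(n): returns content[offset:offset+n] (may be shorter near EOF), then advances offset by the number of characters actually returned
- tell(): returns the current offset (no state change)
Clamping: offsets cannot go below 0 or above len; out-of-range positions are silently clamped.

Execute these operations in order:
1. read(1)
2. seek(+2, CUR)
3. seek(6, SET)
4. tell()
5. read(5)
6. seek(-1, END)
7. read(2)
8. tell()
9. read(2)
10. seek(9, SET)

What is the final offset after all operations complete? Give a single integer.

After 1 (read(1)): returned 'K', offset=1
After 2 (seek(+2, CUR)): offset=3
After 3 (seek(6, SET)): offset=6
After 4 (tell()): offset=6
After 5 (read(5)): returned 'KECTX', offset=11
After 6 (seek(-1, END)): offset=16
After 7 (read(2)): returned '8', offset=17
After 8 (tell()): offset=17
After 9 (read(2)): returned '', offset=17
After 10 (seek(9, SET)): offset=9

Answer: 9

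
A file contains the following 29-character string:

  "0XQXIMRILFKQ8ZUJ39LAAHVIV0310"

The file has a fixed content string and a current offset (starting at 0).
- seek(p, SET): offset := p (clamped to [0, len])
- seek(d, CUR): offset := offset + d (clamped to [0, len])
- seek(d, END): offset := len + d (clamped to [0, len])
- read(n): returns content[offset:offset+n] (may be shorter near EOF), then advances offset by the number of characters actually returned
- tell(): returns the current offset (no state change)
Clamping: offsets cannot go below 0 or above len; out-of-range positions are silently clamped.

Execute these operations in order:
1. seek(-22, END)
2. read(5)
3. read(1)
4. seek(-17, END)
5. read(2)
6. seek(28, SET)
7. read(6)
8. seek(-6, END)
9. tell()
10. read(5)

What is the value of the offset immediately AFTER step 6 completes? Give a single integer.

Answer: 28

Derivation:
After 1 (seek(-22, END)): offset=7
After 2 (read(5)): returned 'ILFKQ', offset=12
After 3 (read(1)): returned '8', offset=13
After 4 (seek(-17, END)): offset=12
After 5 (read(2)): returned '8Z', offset=14
After 6 (seek(28, SET)): offset=28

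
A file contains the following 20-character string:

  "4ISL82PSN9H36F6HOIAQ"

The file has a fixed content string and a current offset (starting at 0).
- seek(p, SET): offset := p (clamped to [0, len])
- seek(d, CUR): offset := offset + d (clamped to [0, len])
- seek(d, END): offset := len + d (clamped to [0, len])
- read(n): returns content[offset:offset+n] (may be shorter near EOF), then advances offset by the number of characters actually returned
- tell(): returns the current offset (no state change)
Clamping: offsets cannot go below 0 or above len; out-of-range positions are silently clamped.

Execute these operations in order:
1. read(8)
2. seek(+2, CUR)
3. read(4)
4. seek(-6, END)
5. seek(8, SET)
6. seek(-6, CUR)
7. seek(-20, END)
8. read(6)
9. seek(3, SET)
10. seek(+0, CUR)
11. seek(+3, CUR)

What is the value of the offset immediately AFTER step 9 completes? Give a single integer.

After 1 (read(8)): returned '4ISL82PS', offset=8
After 2 (seek(+2, CUR)): offset=10
After 3 (read(4)): returned 'H36F', offset=14
After 4 (seek(-6, END)): offset=14
After 5 (seek(8, SET)): offset=8
After 6 (seek(-6, CUR)): offset=2
After 7 (seek(-20, END)): offset=0
After 8 (read(6)): returned '4ISL82', offset=6
After 9 (seek(3, SET)): offset=3

Answer: 3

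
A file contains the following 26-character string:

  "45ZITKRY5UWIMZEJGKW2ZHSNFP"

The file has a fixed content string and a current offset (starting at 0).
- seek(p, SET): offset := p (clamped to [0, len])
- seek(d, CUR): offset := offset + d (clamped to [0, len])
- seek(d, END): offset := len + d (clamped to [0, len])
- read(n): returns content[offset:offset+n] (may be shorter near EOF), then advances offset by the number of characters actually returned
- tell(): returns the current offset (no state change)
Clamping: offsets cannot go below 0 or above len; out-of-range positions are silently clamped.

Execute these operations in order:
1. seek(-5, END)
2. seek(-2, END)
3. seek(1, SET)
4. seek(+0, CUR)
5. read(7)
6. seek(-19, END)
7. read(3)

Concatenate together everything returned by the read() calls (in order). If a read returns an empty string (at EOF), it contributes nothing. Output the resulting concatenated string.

After 1 (seek(-5, END)): offset=21
After 2 (seek(-2, END)): offset=24
After 3 (seek(1, SET)): offset=1
After 4 (seek(+0, CUR)): offset=1
After 5 (read(7)): returned '5ZITKRY', offset=8
After 6 (seek(-19, END)): offset=7
After 7 (read(3)): returned 'Y5U', offset=10

Answer: 5ZITKRYY5U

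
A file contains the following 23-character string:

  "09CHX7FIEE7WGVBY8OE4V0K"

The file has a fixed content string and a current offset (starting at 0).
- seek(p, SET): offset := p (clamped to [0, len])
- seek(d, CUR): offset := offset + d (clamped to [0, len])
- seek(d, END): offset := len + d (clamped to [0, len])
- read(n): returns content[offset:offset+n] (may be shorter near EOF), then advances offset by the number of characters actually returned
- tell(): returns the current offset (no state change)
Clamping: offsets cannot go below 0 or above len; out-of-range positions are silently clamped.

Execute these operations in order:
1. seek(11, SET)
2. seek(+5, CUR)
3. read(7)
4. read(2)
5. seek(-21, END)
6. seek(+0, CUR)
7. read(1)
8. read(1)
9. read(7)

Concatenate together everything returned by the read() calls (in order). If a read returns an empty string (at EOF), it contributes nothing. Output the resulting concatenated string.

Answer: 8OE4V0KCHX7FIEE7

Derivation:
After 1 (seek(11, SET)): offset=11
After 2 (seek(+5, CUR)): offset=16
After 3 (read(7)): returned '8OE4V0K', offset=23
After 4 (read(2)): returned '', offset=23
After 5 (seek(-21, END)): offset=2
After 6 (seek(+0, CUR)): offset=2
After 7 (read(1)): returned 'C', offset=3
After 8 (read(1)): returned 'H', offset=4
After 9 (read(7)): returned 'X7FIEE7', offset=11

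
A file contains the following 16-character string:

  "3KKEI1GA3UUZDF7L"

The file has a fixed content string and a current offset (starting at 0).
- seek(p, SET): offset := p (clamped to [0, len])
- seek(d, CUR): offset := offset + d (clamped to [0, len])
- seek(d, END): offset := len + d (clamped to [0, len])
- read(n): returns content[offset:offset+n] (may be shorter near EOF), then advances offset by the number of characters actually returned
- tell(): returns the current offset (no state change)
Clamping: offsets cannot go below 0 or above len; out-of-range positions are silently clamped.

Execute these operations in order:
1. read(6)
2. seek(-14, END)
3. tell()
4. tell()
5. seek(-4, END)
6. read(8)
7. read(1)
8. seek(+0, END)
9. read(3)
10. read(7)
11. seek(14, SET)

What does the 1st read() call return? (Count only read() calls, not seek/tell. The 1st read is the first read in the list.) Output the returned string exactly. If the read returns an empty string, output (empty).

Answer: 3KKEI1

Derivation:
After 1 (read(6)): returned '3KKEI1', offset=6
After 2 (seek(-14, END)): offset=2
After 3 (tell()): offset=2
After 4 (tell()): offset=2
After 5 (seek(-4, END)): offset=12
After 6 (read(8)): returned 'DF7L', offset=16
After 7 (read(1)): returned '', offset=16
After 8 (seek(+0, END)): offset=16
After 9 (read(3)): returned '', offset=16
After 10 (read(7)): returned '', offset=16
After 11 (seek(14, SET)): offset=14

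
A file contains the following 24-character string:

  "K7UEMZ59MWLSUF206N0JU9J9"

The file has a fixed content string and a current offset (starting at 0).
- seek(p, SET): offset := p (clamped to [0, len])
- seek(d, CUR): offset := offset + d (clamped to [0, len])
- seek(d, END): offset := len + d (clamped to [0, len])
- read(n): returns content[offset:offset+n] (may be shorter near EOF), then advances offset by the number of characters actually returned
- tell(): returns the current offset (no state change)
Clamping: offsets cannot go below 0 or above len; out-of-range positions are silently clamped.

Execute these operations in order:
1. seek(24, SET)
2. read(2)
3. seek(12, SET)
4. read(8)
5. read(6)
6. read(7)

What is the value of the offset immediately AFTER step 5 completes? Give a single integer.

After 1 (seek(24, SET)): offset=24
After 2 (read(2)): returned '', offset=24
After 3 (seek(12, SET)): offset=12
After 4 (read(8)): returned 'UF206N0J', offset=20
After 5 (read(6)): returned 'U9J9', offset=24

Answer: 24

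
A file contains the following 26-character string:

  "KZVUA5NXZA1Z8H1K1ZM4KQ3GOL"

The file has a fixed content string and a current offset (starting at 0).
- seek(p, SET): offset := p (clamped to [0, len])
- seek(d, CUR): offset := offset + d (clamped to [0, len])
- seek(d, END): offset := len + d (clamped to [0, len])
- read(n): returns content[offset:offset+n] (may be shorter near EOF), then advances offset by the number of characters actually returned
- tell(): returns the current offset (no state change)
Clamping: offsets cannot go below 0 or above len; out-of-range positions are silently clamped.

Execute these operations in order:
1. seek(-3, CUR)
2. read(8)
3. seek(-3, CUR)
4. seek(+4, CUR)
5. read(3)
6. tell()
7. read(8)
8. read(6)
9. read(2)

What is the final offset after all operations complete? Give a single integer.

After 1 (seek(-3, CUR)): offset=0
After 2 (read(8)): returned 'KZVUA5NX', offset=8
After 3 (seek(-3, CUR)): offset=5
After 4 (seek(+4, CUR)): offset=9
After 5 (read(3)): returned 'A1Z', offset=12
After 6 (tell()): offset=12
After 7 (read(8)): returned '8H1K1ZM4', offset=20
After 8 (read(6)): returned 'KQ3GOL', offset=26
After 9 (read(2)): returned '', offset=26

Answer: 26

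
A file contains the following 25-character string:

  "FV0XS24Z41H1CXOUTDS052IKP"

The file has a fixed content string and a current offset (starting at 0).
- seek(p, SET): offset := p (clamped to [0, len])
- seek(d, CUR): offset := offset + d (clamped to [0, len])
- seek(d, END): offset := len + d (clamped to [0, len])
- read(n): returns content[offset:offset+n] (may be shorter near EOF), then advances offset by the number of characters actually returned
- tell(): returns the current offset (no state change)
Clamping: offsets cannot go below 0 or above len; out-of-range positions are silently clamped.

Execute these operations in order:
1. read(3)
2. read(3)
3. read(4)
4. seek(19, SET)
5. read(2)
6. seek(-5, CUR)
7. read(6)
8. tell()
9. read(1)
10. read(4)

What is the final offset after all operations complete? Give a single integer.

After 1 (read(3)): returned 'FV0', offset=3
After 2 (read(3)): returned 'XS2', offset=6
After 3 (read(4)): returned '4Z41', offset=10
After 4 (seek(19, SET)): offset=19
After 5 (read(2)): returned '05', offset=21
After 6 (seek(-5, CUR)): offset=16
After 7 (read(6)): returned 'TDS052', offset=22
After 8 (tell()): offset=22
After 9 (read(1)): returned 'I', offset=23
After 10 (read(4)): returned 'KP', offset=25

Answer: 25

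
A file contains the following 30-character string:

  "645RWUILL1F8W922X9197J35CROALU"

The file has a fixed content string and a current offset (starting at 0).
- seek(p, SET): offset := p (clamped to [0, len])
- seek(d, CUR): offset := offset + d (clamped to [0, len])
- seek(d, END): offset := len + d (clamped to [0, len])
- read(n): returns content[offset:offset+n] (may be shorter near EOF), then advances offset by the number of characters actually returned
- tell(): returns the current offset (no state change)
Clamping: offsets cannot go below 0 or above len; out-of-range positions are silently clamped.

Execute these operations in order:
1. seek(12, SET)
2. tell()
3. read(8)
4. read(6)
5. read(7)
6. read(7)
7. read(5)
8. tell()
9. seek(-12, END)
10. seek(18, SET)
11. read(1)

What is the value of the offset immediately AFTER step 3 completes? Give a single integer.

After 1 (seek(12, SET)): offset=12
After 2 (tell()): offset=12
After 3 (read(8)): returned 'W922X919', offset=20

Answer: 20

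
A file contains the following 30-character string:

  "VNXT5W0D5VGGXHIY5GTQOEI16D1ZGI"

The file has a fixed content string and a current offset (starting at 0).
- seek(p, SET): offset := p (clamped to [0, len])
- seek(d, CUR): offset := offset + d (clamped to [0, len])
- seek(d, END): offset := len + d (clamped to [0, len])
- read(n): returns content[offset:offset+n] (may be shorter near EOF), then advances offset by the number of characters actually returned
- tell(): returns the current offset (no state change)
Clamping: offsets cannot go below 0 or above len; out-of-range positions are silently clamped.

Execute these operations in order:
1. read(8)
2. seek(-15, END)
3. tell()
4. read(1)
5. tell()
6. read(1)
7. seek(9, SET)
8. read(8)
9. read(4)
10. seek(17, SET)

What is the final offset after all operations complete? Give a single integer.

After 1 (read(8)): returned 'VNXT5W0D', offset=8
After 2 (seek(-15, END)): offset=15
After 3 (tell()): offset=15
After 4 (read(1)): returned 'Y', offset=16
After 5 (tell()): offset=16
After 6 (read(1)): returned '5', offset=17
After 7 (seek(9, SET)): offset=9
After 8 (read(8)): returned 'VGGXHIY5', offset=17
After 9 (read(4)): returned 'GTQO', offset=21
After 10 (seek(17, SET)): offset=17

Answer: 17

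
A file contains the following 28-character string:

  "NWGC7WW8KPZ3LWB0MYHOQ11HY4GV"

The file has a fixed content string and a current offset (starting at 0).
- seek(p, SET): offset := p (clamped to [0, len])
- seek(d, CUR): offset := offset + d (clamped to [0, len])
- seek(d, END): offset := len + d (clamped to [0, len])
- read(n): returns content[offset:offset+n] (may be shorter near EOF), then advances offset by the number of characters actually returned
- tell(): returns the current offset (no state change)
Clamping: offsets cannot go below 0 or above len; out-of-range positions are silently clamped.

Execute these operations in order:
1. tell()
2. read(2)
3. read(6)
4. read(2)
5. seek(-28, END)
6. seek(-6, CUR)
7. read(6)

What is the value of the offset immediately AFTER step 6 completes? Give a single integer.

Answer: 0

Derivation:
After 1 (tell()): offset=0
After 2 (read(2)): returned 'NW', offset=2
After 3 (read(6)): returned 'GC7WW8', offset=8
After 4 (read(2)): returned 'KP', offset=10
After 5 (seek(-28, END)): offset=0
After 6 (seek(-6, CUR)): offset=0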